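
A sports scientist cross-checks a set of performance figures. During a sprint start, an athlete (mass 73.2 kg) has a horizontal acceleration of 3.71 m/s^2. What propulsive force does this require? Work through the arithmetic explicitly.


Propulsive force = mass * acceleration
= 73.2 kg * 3.71 m/s^2
= 271.57 N

271.57 N


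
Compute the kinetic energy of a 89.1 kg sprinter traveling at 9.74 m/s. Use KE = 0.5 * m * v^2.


Velocity squared = 94.8676
KE = 0.5 * 89.1 * 94.8676 = 4226.35 J

4226.35 J


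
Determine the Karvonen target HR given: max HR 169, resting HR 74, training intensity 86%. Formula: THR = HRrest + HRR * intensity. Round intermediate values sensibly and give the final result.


HRR = HRmax - HRrest = 169 - 74 = 95
THR = 74 + 95 * 0.86
= 155.7 bpm

155.7 bpm


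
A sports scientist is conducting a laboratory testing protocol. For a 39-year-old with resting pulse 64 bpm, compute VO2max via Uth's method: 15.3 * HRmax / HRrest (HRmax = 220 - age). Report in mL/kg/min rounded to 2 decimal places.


Step 1: HRmax = 220 - 39 = 181 bpm
Step 2: Ratio = 181 / 64 = 2.8281
Step 3: VO2max = 15.3 * 2.8281 = 43.27 mL/kg/min

43.27 mL/kg/min


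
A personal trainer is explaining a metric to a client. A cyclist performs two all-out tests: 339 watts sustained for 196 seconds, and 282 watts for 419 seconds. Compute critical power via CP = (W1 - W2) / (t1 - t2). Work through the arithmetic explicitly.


W1 = P1 * t1 = 339 * 196 = 66444 J
W2 = P2 * t2 = 282 * 419 = 118158 J
CP = (66444 - 118158) / (196 - 419)
= 231.9 W

231.9 W


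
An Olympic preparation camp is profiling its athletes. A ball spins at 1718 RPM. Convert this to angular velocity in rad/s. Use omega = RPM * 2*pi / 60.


omega = 1718 * 2 * pi / 60
= 1718 * 6.28318531 / 60
= 10794.512 / 60
= 179.909 rad/s

179.909 rad/s


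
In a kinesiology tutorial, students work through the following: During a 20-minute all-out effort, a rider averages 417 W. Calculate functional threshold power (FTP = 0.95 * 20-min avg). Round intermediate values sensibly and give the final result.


FTP = 0.95 * 417
= 396.15 W

396.15 W


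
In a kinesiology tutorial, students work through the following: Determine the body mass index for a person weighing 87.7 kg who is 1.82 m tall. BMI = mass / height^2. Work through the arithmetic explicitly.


BMI = mass / height^2
= 87.7 / 1.82^2
= 87.7 / 3.3124
= 26.48 kg/m^2

26.48 kg/m^2


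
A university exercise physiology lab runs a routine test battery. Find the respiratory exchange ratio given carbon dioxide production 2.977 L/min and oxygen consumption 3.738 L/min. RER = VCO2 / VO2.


VCO2 = 2.977 L/min
VO2 = 3.738 L/min
RER = 2.977 / 3.738 = 0.7964

0.7964


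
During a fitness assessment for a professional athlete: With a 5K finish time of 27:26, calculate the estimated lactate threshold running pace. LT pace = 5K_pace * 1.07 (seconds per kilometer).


Race duration = 1646 s for 5 km
Average pace = 1646 / 5 = 329.2 s/km
LT pace = 329.2 * 1.07
= 352.24 s/km

352.24 s/km


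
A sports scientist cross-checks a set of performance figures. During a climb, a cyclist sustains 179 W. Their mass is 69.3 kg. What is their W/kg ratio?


Power-to-weight = 179 W / 69.3 kg
= 2.583 W/kg

2.583 W/kg


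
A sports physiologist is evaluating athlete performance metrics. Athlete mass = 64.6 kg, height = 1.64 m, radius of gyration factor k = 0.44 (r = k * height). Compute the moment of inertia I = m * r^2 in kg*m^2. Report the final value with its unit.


r = k * height = 0.44 * 1.64 = 0.7216 m
r^2 = 0.7216^2 = 0.520707
I = 64.6 * 0.520707 = 33.638 kg*m^2

33.638 kg*m^2


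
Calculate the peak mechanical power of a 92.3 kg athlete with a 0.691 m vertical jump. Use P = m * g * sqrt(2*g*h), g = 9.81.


First, sqrt(2gh) = sqrt(2 * 9.81 * 0.691)
= sqrt(13.55742) = 3.68204 m/s
Power = 92.3 * 9.81 * 3.68204 = 3333.95 W

3333.95 W


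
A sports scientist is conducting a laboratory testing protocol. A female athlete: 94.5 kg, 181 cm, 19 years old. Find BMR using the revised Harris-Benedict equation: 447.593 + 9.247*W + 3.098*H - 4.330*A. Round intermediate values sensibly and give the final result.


Intercept = 447.593
Weight contribution = 9.247 * 94.5 = 873.8415
Height contribution = 3.098 * 181 = 560.738
Age contribution = 4.33 * 19 = 82.27
BMR = 447.593 + 873.8415 + 560.738 - 82.27
= 1799.9 kcal/day

1799.9 kcal/day


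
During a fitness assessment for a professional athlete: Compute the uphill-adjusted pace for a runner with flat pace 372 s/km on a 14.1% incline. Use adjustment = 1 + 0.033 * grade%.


Adjustment factor = 1 + 0.033 * 14.1 = 1.4653
Grade-adjusted pace = 372 * 1.4653 = 545.09 s/km

545.09 s/km


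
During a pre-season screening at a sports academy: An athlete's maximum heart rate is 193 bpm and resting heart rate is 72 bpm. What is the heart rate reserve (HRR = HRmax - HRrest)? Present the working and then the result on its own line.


HRR = HRmax - HRrest
= 193 - 72
= 121 bpm

121 bpm


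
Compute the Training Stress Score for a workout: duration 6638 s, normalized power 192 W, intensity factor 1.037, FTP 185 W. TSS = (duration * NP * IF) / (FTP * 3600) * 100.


Product = 6638 * 192 * 1.037 = 1321652.352
Base = 185 * 3600 = 666000
TSS = 1321652.352 / 666000 * 100 = 198.45

198.45 TSS


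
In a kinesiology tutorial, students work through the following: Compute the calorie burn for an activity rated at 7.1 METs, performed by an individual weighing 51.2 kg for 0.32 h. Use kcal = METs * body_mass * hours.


Product of METs and mass = 7.1 * 51.2 = 363.52
Total kcal = 363.52 * 0.32 = 116.33 kcal

116.33 kcal


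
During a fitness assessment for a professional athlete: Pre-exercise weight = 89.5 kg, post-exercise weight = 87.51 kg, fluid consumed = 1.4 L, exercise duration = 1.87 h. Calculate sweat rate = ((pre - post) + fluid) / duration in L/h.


Weight loss = 89.5 - 87.51 = 1.99 kg (approx L)
Total sweat = 1.99 + 1.4 = 3.39 L
Sweat rate = 3.39 / 1.87 = 1.813 L/h

1.813 L/h


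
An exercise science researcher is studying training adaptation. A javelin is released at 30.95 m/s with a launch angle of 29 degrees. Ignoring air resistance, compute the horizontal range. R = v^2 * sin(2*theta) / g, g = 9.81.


Launch speed squared = 957.9025
sin(2 * 29 deg) = 0.848048
Range = 957.9025 * 0.848048 / 9.81
= 82.808 m

82.808 m


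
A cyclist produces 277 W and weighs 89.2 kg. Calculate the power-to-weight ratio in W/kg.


P/W = power / mass
= 277 / 89.2
= 3.105 W/kg

3.105 W/kg


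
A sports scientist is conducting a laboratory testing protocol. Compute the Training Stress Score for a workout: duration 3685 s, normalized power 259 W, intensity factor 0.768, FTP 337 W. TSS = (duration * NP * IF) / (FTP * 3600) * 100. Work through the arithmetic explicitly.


Product = 3685 * 259 * 0.768 = 732990.72
Base = 337 * 3600 = 1213200
TSS = 732990.72 / 1213200 * 100 = 60.42

60.42 TSS


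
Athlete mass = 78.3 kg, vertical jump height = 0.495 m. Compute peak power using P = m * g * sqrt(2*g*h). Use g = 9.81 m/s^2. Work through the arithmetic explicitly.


sqrt(2 * 9.81 * 0.495) = sqrt(9.7119) = 3.116392 m/s
P = 78.3 * 9.81 * 3.116392
= 2393.77 W

2393.77 W


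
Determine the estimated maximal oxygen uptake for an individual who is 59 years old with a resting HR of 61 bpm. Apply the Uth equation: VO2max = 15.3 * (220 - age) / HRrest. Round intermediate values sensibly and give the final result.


HRmax = 220 - 59 = 161
VO2max = 15.3 * (161 / 61)
= 15.3 * 2.6393
= 40.38 mL/kg/min

40.38 mL/kg/min


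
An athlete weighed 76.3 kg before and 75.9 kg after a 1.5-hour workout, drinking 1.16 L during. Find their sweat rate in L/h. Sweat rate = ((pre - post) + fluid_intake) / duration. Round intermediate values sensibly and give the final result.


Body mass change = 0.4 kg
Total sweat loss = 0.4 + 1.16 = 1.56 L
Rate = 1.56 / 1.5 = 1.04 L/h

1.04 L/h


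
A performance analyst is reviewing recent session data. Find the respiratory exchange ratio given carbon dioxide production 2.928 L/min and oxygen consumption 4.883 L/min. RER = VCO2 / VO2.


VCO2 = 2.928 L/min
VO2 = 4.883 L/min
RER = 2.928 / 4.883 = 0.5996

0.5996


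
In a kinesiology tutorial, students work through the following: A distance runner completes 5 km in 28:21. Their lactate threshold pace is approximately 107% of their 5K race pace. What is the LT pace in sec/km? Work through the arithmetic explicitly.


Convert to seconds: 28 min 21 s = 1701 s
Pace per km = 1701 / 5 = 340.2 s/km
LT pace = 340.2 * 1.07 = 364.01 s/km

364.01 s/km


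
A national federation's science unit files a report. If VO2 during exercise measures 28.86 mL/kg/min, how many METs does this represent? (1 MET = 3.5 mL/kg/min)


METs = VO2 / 3.5 = 28.86 / 3.5 = 8.25

8.25 METs


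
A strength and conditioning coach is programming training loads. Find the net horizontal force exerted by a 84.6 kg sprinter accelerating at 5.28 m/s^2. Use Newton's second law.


Newton's second law: F = m * a
F = 84.6 * 5.28 = 446.69 N

446.69 N


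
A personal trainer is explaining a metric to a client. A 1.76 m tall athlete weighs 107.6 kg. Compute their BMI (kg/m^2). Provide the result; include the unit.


height^2 = 3.0976 m^2
BMI = 107.6 / 3.0976 = 34.74 kg/m^2

34.74 kg/m^2


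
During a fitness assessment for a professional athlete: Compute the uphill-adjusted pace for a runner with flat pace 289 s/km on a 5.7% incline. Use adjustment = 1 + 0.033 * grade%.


Adjustment factor = 1 + 0.033 * 5.7 = 1.1881
Grade-adjusted pace = 289 * 1.1881 = 343.36 s/km

343.36 s/km


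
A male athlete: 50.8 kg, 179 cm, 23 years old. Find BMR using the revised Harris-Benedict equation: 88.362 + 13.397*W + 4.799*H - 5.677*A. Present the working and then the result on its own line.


Intercept = 88.362
Weight contribution = 13.397 * 50.8 = 680.5676
Height contribution = 4.799 * 179 = 859.021
Age contribution = 5.677 * 23 = 130.571
BMR = 88.362 + 680.5676 + 859.021 - 130.571
= 1497.38 kcal/day

1497.38 kcal/day


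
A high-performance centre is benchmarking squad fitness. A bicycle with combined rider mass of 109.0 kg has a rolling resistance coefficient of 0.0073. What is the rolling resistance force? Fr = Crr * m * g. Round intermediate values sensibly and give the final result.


Fr = 0.0073 * 109.0 * 9.81
= 0.7957 * 9.81
= 7.806 N

7.806 N


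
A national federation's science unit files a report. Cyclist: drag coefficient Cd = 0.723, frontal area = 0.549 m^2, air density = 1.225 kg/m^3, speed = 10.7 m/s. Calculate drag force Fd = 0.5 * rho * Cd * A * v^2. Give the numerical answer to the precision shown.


v^2 = 10.7^2 = 114.49
Fd = 0.5 * 1.225 * 0.723 * 0.549 * 114.49
= 27.835 N

27.835 N


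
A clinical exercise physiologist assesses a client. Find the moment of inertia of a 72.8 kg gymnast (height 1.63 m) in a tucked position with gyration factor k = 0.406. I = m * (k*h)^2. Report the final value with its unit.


Radius of gyration = 0.406 * 1.63 = 0.66178 m
I = 72.8 * 0.66178^2
= 72.8 * 0.437953
= 31.883 kg*m^2

31.883 kg*m^2


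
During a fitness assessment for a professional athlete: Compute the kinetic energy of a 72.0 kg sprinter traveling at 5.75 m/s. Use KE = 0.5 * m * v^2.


Velocity squared = 33.0625
KE = 0.5 * 72.0 * 33.0625 = 1190.25 J

1190.25 J


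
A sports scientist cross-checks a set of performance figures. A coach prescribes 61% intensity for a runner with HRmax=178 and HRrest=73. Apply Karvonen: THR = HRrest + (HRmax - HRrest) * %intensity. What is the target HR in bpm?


Heart rate reserve = 178 - 73 = 105
Intensity fraction = 61 / 100 = 0.61
THR = 73 + 105 * 0.61 = 137.05 bpm

137.05 bpm


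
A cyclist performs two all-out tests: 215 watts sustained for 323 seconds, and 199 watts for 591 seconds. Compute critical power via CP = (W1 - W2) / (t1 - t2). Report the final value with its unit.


W1 = P1 * t1 = 215 * 323 = 69445 J
W2 = P2 * t2 = 199 * 591 = 117609 J
CP = (69445 - 117609) / (323 - 591)
= 179.72 W

179.72 W


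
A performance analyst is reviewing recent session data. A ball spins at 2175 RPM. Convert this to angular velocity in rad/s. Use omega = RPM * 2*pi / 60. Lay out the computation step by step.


omega = 2175 * 2 * pi / 60
= 2175 * 6.28318531 / 60
= 13665.928 / 60
= 227.765 rad/s

227.765 rad/s


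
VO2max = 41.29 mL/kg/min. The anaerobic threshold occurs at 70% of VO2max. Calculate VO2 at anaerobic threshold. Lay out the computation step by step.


AT fraction = 70 / 100 = 0.7
AT VO2 = 41.29 * 0.7
= 28.9 mL/kg/min

28.9 mL/kg/min


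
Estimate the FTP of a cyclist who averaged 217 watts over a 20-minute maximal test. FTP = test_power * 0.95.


FTP = 217 * 0.95 = 206.15 W

206.15 W


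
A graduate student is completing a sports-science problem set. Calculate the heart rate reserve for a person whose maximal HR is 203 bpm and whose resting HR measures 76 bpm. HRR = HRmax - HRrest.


HRmax = 203 bpm
HRrest = 76 bpm
HRR = 203 - 76 = 127 bpm

127 bpm


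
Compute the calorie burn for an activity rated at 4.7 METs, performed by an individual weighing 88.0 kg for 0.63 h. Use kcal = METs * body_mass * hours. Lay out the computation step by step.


Product of METs and mass = 4.7 * 88.0 = 413.6
Total kcal = 413.6 * 0.63 = 260.57 kcal

260.57 kcal


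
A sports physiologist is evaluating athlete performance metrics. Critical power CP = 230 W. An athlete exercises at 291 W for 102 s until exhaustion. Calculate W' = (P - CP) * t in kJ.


P - CP = 291 - 230 = 61 W
W' = 61 * 102 = 6222 J
= 6222 / 1000 = 6.222 kJ

6.222 kJ


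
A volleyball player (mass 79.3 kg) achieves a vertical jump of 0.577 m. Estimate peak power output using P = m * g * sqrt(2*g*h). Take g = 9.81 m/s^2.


2 * g * h = 2 * 9.81 * 0.577 = 11.32074
sqrt(11.32074) = 3.364631 m/s
P = 79.3 * 9.81 * 3.364631 = 2617.46 W

2617.46 W


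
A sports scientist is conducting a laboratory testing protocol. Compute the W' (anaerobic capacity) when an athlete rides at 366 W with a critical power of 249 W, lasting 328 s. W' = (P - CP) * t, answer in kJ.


Above-CP power = 117 W
Duration = 328 s
W' = 117 * 328 = 38376 J
Convert: 38376 / 1000 = 38.376 kJ

38.376 kJ


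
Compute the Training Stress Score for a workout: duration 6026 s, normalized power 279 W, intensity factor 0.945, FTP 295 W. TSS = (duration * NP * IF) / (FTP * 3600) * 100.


Product = 6026 * 279 * 0.945 = 1588785.03
Base = 295 * 3600 = 1062000
TSS = 1588785.03 / 1062000 * 100 = 149.6

149.6 TSS


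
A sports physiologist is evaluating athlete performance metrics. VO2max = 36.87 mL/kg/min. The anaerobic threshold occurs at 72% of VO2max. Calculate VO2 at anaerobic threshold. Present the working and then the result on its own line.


AT fraction = 72 / 100 = 0.72
AT VO2 = 36.87 * 0.72
= 26.55 mL/kg/min

26.55 mL/kg/min


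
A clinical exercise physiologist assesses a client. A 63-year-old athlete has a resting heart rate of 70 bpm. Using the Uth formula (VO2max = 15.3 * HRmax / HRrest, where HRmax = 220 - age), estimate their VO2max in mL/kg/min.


HRmax = 220 - 63 = 157 bpm
Ratio = HRmax / HRrest = 157 / 70 = 2.2429
VO2max = 15.3 * 2.2429 = 34.32 mL/kg/min

34.32 mL/kg/min


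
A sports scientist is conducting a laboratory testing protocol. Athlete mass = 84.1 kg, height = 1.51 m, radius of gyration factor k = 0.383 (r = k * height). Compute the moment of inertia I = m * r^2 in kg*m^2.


r = k * height = 0.383 * 1.51 = 0.57833 m
r^2 = 0.57833^2 = 0.334466
I = 84.1 * 0.334466 = 28.129 kg*m^2

28.129 kg*m^2


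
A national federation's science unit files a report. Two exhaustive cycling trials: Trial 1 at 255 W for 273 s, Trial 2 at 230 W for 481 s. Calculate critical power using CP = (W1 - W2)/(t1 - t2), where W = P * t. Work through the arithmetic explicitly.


W1 = 255 * 273 = 69615 J
W2 = 230 * 481 = 110630 J
CP = (69615 - 110630) / (273 - 481)
= -41015 / -208
= 197.19 W

197.19 W


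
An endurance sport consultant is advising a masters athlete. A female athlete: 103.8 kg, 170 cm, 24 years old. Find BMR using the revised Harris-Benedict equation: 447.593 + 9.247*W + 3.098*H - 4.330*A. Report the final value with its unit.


Intercept = 447.593
Weight contribution = 9.247 * 103.8 = 959.8386
Height contribution = 3.098 * 170 = 526.66
Age contribution = 4.33 * 24 = 103.92
BMR = 447.593 + 959.8386 + 526.66 - 103.92
= 1830.17 kcal/day

1830.17 kcal/day


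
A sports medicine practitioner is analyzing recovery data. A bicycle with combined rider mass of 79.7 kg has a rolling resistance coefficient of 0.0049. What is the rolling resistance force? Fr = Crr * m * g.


Fr = 0.0049 * 79.7 * 9.81
= 0.39053 * 9.81
= 3.831 N

3.831 N


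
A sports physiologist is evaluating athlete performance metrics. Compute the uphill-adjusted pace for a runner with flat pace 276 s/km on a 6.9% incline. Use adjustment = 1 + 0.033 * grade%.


Adjustment factor = 1 + 0.033 * 6.9 = 1.2277
Grade-adjusted pace = 276 * 1.2277 = 338.85 s/km

338.85 s/km


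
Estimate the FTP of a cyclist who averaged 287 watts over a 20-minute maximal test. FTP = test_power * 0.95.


FTP = 287 * 0.95 = 272.65 W

272.65 W


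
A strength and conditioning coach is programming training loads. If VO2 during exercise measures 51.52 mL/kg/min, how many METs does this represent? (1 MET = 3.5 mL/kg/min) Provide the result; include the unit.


METs = VO2 / 3.5 = 51.52 / 3.5 = 14.72

14.72 METs


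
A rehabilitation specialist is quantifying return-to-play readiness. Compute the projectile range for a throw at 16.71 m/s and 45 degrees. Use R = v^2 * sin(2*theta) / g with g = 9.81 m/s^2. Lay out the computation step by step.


Two times the angle = 90 degrees
sin(90) = 1.0
R = 279.2241 * 1.0 / 9.81 = 28.463 m

28.463 m


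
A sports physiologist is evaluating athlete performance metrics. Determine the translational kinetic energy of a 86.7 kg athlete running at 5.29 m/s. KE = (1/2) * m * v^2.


KE = 0.5 * m * v^2
= 0.5 * 86.7 * 5.29^2
= 0.5 * 86.7 * 27.9841
= 1213.11 J

1213.11 J


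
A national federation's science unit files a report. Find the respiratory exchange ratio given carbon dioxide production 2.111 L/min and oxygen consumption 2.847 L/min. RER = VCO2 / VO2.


VCO2 = 2.111 L/min
VO2 = 2.847 L/min
RER = 2.111 / 2.847 = 0.7415

0.7415


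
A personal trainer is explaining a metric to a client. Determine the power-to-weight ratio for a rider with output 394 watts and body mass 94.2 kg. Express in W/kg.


P/W = 394 / 94.2 = 4.183 W/kg

4.183 W/kg


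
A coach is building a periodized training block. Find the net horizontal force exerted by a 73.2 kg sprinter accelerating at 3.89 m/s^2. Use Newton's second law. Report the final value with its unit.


Newton's second law: F = m * a
F = 73.2 * 3.89 = 284.75 N

284.75 N


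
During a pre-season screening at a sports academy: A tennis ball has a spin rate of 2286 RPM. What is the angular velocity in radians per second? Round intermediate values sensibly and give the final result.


Convert RPM to rad/s: multiply by 2*pi and divide by 60
omega = 2286 * 2 * pi / 60
= 239.389 rad/s

239.389 rad/s


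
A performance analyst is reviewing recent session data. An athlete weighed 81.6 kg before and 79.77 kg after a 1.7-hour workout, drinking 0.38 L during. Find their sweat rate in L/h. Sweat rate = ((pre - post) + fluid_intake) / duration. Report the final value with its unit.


Body mass change = 1.83 kg
Total sweat loss = 1.83 + 0.38 = 2.21 L
Rate = 2.21 / 1.7 = 1.3 L/h

1.3 L/h


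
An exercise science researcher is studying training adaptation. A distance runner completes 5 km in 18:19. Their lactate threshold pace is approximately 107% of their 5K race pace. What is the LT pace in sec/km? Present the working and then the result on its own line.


Convert to seconds: 18 min 19 s = 1099 s
Pace per km = 1099 / 5 = 219.8 s/km
LT pace = 219.8 * 1.07 = 235.19 s/km

235.19 s/km


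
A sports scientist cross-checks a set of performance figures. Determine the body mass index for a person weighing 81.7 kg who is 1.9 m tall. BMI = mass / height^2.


BMI = mass / height^2
= 81.7 / 1.9^2
= 81.7 / 3.61
= 22.63 kg/m^2

22.63 kg/m^2


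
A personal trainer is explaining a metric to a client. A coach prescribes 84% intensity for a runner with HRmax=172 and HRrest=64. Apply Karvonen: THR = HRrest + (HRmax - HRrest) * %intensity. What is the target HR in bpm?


Heart rate reserve = 172 - 64 = 108
Intensity fraction = 84 / 100 = 0.84
THR = 64 + 108 * 0.84 = 154.72 bpm

154.72 bpm


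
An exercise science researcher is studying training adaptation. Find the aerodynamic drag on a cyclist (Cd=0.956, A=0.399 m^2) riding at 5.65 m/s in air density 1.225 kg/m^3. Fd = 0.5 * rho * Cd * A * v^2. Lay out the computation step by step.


Fd = 0.5 * 1.225 * 0.956 * 0.399 * 5.65^2
= 0.5 * 1.225 * 0.956 * 0.399 * 31.9225
= 7.458 N

7.458 N


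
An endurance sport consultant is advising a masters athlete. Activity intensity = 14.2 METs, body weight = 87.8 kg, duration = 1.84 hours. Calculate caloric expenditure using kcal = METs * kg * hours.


kcal = 14.2 * 87.8 * 1.84
= 1246.76 * 1.84
= 2294.04 kcal

2294.04 kcal


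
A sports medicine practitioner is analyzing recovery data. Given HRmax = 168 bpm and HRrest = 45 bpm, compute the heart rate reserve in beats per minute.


Heart rate reserve = maximum HR minus resting HR
HRR = 168 - 45 = 123 bpm

123 bpm


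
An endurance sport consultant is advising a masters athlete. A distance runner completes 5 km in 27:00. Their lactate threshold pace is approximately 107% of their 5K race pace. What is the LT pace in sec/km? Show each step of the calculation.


Convert to seconds: 27 min 0 s = 1620 s
Pace per km = 1620 / 5 = 324.0 s/km
LT pace = 324.0 * 1.07 = 346.68 s/km

346.68 s/km


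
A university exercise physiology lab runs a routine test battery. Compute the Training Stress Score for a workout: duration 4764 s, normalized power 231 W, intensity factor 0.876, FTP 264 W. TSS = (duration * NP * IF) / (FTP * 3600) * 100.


Product = 4764 * 231 * 0.876 = 964023.984
Base = 264 * 3600 = 950400
TSS = 964023.984 / 950400 * 100 = 101.43

101.43 TSS


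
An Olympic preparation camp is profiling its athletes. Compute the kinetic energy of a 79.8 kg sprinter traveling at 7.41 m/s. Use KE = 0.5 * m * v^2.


Velocity squared = 54.9081
KE = 0.5 * 79.8 * 54.9081 = 2190.83 J

2190.83 J


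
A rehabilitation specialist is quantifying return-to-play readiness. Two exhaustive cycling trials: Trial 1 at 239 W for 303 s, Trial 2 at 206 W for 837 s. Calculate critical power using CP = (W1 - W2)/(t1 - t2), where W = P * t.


W1 = 239 * 303 = 72417 J
W2 = 206 * 837 = 172422 J
CP = (72417 - 172422) / (303 - 837)
= -100005 / -534
= 187.28 W

187.28 W


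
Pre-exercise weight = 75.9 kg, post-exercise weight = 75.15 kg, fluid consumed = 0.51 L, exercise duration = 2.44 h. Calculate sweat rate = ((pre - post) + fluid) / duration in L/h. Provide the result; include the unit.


Weight loss = 75.9 - 75.15 = 0.75 kg (approx L)
Total sweat = 0.75 + 0.51 = 1.26 L
Sweat rate = 1.26 / 2.44 = 0.516 L/h

0.516 L/h


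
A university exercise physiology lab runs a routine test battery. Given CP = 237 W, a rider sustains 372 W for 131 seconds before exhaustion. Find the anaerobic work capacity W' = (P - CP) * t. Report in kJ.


Excess power = 372 - 237 = 135 W
Work above CP = 135 * 131 = 17685 J
W' = 17.685 kJ

17.685 kJ


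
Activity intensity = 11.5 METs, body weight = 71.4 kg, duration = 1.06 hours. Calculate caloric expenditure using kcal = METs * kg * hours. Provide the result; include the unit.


kcal = 11.5 * 71.4 * 1.06
= 821.1 * 1.06
= 870.37 kcal

870.37 kcal


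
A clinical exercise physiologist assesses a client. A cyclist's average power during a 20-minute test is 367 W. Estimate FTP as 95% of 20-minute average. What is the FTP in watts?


FTP = 20-min power * 0.95
= 367 * 0.95
= 348.65 W

348.65 W


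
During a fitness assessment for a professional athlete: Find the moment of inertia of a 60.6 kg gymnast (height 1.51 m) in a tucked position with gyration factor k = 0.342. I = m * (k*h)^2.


Radius of gyration = 0.342 * 1.51 = 0.51642 m
I = 60.6 * 0.51642^2
= 60.6 * 0.26669
= 16.161 kg*m^2

16.161 kg*m^2


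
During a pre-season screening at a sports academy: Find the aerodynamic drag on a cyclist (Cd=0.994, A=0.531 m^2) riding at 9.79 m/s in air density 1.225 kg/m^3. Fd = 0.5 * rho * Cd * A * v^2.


Fd = 0.5 * 1.225 * 0.994 * 0.531 * 9.79^2
= 0.5 * 1.225 * 0.994 * 0.531 * 95.8441
= 30.985 N

30.985 N


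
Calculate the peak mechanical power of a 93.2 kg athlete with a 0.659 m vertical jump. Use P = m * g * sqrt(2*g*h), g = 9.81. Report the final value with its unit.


First, sqrt(2gh) = sqrt(2 * 9.81 * 0.659)
= sqrt(12.92958) = 3.595773 m/s
Power = 93.2 * 9.81 * 3.595773 = 3287.59 W

3287.59 W


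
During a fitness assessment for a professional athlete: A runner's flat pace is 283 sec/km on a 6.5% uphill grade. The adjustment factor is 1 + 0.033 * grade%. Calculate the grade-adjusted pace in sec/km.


Factor = 1 + 0.033 * 6.5 = 1.2145
Adjusted pace = 283 * 1.2145
= 343.7 sec/km

343.7 s/km


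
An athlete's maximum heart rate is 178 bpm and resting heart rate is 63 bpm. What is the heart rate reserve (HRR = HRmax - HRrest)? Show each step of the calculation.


HRR = HRmax - HRrest
= 178 - 63
= 115 bpm

115 bpm


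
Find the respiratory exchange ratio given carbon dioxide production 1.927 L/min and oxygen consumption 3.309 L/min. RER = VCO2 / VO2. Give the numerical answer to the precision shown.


VCO2 = 1.927 L/min
VO2 = 3.309 L/min
RER = 1.927 / 3.309 = 0.5824

0.5824


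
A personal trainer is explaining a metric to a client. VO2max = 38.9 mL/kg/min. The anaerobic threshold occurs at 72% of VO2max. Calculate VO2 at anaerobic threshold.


AT fraction = 72 / 100 = 0.72
AT VO2 = 38.9 * 0.72
= 28.01 mL/kg/min

28.01 mL/kg/min


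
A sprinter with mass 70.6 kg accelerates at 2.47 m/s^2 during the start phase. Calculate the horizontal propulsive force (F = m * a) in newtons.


F = m * a
= 70.6 * 2.47
= 174.38 N

174.38 N


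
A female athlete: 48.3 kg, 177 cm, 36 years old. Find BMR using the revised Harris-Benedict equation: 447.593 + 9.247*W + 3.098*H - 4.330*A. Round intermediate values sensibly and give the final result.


Intercept = 447.593
Weight contribution = 9.247 * 48.3 = 446.6301
Height contribution = 3.098 * 177 = 548.346
Age contribution = 4.33 * 36 = 155.88
BMR = 447.593 + 446.6301 + 548.346 - 155.88
= 1286.69 kcal/day

1286.69 kcal/day


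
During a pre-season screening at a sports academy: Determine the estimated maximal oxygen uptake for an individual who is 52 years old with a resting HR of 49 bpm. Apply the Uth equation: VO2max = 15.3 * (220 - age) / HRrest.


HRmax = 220 - 52 = 168
VO2max = 15.3 * (168 / 49)
= 15.3 * 3.4286
= 52.46 mL/kg/min

52.46 mL/kg/min


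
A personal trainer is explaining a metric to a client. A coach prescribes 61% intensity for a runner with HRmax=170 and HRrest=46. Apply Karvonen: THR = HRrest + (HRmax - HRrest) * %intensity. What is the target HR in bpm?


Heart rate reserve = 170 - 46 = 124
Intensity fraction = 61 / 100 = 0.61
THR = 46 + 124 * 0.61 = 121.64 bpm

121.64 bpm


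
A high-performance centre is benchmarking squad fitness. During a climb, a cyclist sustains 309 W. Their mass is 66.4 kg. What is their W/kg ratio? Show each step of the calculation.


Power-to-weight = 309 W / 66.4 kg
= 4.654 W/kg

4.654 W/kg


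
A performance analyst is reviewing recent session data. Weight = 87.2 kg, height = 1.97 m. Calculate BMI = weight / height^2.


height^2 = 1.97^2 = 3.8809
BMI = 87.2 / 3.8809 = 22.47 kg/m^2

22.47 kg/m^2


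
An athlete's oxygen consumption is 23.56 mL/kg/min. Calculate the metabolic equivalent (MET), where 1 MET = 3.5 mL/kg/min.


MET = VO2 / 3.5
= 23.56 / 3.5
= 6.73 METs

6.73 METs


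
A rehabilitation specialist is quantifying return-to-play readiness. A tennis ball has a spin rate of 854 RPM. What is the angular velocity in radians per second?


Convert RPM to rad/s: multiply by 2*pi and divide by 60
omega = 854 * 2 * pi / 60
= 89.431 rad/s

89.431 rad/s


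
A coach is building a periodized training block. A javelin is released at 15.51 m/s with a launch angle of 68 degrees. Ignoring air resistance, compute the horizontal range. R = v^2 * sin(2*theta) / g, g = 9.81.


Launch speed squared = 240.5601
sin(2 * 68 deg) = 0.694658
Range = 240.5601 * 0.694658 / 9.81
= 17.034 m

17.034 m


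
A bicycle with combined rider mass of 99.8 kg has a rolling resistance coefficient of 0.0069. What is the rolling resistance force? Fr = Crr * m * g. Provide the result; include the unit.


Fr = 0.0069 * 99.8 * 9.81
= 0.68862 * 9.81
= 6.755 N

6.755 N


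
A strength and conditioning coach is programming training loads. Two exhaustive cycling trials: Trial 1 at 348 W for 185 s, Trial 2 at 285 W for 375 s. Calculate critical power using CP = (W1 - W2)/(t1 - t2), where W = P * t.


W1 = 348 * 185 = 64380 J
W2 = 285 * 375 = 106875 J
CP = (64380 - 106875) / (185 - 375)
= -42495 / -190
= 223.66 W

223.66 W


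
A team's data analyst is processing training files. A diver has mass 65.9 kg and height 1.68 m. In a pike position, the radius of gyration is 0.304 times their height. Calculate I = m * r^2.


r = 0.304 * 1.68 = 0.51072 m
I = m * r^2 = 65.9 * 0.260835 = 17.189 kg*m^2

17.189 kg*m^2


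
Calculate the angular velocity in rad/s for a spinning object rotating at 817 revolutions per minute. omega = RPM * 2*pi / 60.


omega = RPM * 2*pi / 60
= 817 * 6.28318531 / 60
= 85.556 rad/s

85.556 rad/s


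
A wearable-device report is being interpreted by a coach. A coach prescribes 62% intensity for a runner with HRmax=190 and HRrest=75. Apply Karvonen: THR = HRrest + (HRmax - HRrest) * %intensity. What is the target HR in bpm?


Heart rate reserve = 190 - 75 = 115
Intensity fraction = 62 / 100 = 0.62
THR = 75 + 115 * 0.62 = 146.3 bpm

146.3 bpm


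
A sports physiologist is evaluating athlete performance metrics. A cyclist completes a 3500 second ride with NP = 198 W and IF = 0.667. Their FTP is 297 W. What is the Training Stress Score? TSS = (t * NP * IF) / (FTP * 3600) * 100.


t * NP * IF = 3500 * 198 * 0.667 = 462231.0
FTP * 3600 = 1069200
TSS = (462231.0 / 1069200) * 100 = 43.23

43.23 TSS


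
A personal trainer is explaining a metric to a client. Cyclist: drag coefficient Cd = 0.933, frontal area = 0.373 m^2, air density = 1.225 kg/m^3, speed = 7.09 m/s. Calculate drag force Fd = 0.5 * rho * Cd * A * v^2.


v^2 = 7.09^2 = 50.2681
Fd = 0.5 * 1.225 * 0.933 * 0.373 * 50.2681
= 10.715 N

10.715 N


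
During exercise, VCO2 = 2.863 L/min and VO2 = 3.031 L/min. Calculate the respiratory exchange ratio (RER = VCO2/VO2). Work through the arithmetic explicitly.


RER = VCO2 / VO2
= 2.863 / 3.031
= 0.9446

0.9446


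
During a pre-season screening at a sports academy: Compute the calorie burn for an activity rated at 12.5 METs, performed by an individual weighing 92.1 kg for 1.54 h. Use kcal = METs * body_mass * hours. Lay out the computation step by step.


Product of METs and mass = 12.5 * 92.1 = 1151.25
Total kcal = 1151.25 * 1.54 = 1772.93 kcal

1772.93 kcal


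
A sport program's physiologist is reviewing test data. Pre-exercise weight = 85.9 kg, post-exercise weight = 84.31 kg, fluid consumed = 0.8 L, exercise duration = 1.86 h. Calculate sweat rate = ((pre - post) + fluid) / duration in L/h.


Weight loss = 85.9 - 84.31 = 1.59 kg (approx L)
Total sweat = 1.59 + 0.8 = 2.39 L
Sweat rate = 2.39 / 1.86 = 1.285 L/h

1.285 L/h


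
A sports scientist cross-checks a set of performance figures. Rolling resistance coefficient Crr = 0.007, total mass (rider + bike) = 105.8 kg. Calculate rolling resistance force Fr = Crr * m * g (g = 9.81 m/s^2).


Fr = Crr * m * g
= 0.007 * 105.8 * 9.81
= 7.265 N

7.265 N


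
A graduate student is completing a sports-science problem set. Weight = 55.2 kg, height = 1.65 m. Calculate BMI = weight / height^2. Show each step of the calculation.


height^2 = 1.65^2 = 2.7225
BMI = 55.2 / 2.7225 = 20.28 kg/m^2

20.28 kg/m^2


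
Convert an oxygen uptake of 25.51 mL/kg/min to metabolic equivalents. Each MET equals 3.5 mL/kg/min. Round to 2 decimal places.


One MET = 3.5 mL/kg/min
Number of METs = 25.51 / 3.5
= 7.29 METs

7.29 METs


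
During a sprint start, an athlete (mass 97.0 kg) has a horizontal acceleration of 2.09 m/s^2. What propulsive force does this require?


Propulsive force = mass * acceleration
= 97.0 kg * 2.09 m/s^2
= 202.73 N

202.73 N


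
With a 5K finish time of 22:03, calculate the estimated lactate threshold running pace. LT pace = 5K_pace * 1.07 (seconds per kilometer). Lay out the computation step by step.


Race duration = 1323 s for 5 km
Average pace = 1323 / 5 = 264.6 s/km
LT pace = 264.6 * 1.07
= 283.12 s/km

283.12 s/km


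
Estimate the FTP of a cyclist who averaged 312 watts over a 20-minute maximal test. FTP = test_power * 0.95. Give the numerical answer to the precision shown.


FTP = 312 * 0.95 = 296.4 W

296.4 W


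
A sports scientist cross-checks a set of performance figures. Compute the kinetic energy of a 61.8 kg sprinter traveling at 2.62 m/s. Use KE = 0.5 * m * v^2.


Velocity squared = 6.8644
KE = 0.5 * 61.8 * 6.8644 = 212.11 J

212.11 J


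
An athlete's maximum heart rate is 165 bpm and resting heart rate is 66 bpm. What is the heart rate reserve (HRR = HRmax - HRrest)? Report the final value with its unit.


HRR = HRmax - HRrest
= 165 - 66
= 99 bpm

99 bpm


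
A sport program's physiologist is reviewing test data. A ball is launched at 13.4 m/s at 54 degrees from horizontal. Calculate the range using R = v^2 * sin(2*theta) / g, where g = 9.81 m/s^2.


sin(2 * 54) = sin(108) = 0.951057
v^2 = 13.4^2 = 179.56
R = 179.56 * 0.951057 / 9.81
= 17.408 m

17.408 m


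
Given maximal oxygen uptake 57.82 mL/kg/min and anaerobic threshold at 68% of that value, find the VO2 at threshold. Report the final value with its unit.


Percentage as decimal = 0.68
VO2 at AT = 57.82 * 0.68 = 39.32 mL/kg/min

39.32 mL/kg/min


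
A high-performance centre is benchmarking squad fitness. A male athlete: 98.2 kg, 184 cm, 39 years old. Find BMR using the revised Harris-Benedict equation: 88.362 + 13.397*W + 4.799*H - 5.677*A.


Intercept = 88.362
Weight contribution = 13.397 * 98.2 = 1315.5854
Height contribution = 4.799 * 184 = 883.016
Age contribution = 5.677 * 39 = 221.403
BMR = 88.362 + 1315.5854 + 883.016 - 221.403
= 2065.56 kcal/day

2065.56 kcal/day


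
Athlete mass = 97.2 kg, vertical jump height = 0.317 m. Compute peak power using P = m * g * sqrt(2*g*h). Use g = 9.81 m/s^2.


sqrt(2 * 9.81 * 0.317) = sqrt(6.21954) = 2.493901 m/s
P = 97.2 * 9.81 * 2.493901
= 2378.01 W

2378.01 W


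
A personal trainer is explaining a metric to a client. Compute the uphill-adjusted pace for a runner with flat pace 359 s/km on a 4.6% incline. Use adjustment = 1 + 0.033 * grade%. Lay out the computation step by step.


Adjustment factor = 1 + 0.033 * 4.6 = 1.1518
Grade-adjusted pace = 359 * 1.1518 = 413.5 s/km

413.5 s/km


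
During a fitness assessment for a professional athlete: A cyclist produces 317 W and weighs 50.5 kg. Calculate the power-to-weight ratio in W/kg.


P/W = power / mass
= 317 / 50.5
= 6.277 W/kg

6.277 W/kg


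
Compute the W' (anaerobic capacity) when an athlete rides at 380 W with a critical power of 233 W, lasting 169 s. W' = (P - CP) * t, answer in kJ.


Above-CP power = 147 W
Duration = 169 s
W' = 147 * 169 = 24843 J
Convert: 24843 / 1000 = 24.843 kJ

24.843 kJ


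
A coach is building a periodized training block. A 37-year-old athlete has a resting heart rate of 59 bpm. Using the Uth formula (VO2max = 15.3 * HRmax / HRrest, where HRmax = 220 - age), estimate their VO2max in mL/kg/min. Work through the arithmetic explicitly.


HRmax = 220 - 37 = 183 bpm
Ratio = HRmax / HRrest = 183 / 59 = 3.1017
VO2max = 15.3 * 3.1017 = 47.46 mL/kg/min

47.46 mL/kg/min


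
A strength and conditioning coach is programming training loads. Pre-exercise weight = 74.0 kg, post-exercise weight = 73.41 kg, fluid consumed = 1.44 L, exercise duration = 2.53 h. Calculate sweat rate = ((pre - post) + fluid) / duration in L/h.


Weight loss = 74.0 - 73.41 = 0.59 kg (approx L)
Total sweat = 0.59 + 1.44 = 2.03 L
Sweat rate = 2.03 / 2.53 = 0.802 L/h

0.802 L/h


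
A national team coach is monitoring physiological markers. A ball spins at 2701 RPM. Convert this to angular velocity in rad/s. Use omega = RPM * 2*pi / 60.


omega = 2701 * 2 * pi / 60
= 2701 * 6.28318531 / 60
= 16970.884 / 60
= 282.848 rad/s

282.848 rad/s


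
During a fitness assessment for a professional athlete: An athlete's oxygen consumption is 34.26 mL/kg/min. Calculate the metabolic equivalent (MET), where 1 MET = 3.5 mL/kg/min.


MET = VO2 / 3.5
= 34.26 / 3.5
= 9.79 METs

9.79 METs


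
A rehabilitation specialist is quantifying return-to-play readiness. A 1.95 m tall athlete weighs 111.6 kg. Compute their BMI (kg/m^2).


height^2 = 3.8025 m^2
BMI = 111.6 / 3.8025 = 29.35 kg/m^2

29.35 kg/m^2


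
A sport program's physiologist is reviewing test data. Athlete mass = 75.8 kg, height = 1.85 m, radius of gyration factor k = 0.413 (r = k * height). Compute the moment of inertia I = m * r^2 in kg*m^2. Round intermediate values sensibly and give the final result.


r = k * height = 0.413 * 1.85 = 0.76405 m
r^2 = 0.76405^2 = 0.583772
I = 75.8 * 0.583772 = 44.25 kg*m^2

44.25 kg*m^2


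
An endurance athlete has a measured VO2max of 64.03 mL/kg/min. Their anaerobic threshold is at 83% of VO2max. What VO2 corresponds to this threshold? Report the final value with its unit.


Anaerobic threshold VO2 = VO2max * 83%
= 64.03 * 0.83
= 53.14 mL/kg/min

53.14 mL/kg/min


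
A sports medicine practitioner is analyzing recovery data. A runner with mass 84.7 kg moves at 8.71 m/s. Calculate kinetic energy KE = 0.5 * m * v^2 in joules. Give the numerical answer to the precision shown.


v^2 = 8.71^2 = 75.8641
KE = 0.5 * 84.7 * 75.8641
= 3212.84 J

3212.84 J


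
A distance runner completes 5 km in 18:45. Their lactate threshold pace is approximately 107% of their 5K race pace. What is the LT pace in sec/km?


Convert to seconds: 18 min 45 s = 1125 s
Pace per km = 1125 / 5 = 225.0 s/km
LT pace = 225.0 * 1.07 = 240.75 s/km

240.75 s/km


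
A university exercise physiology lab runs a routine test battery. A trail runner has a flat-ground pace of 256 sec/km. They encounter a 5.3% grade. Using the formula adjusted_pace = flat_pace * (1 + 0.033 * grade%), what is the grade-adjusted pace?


Grade factor = 1 + 0.033 * 5.3 = 1.1749
Adjusted = 256 * 1.1749 = 300.77 sec/km

300.77 s/km


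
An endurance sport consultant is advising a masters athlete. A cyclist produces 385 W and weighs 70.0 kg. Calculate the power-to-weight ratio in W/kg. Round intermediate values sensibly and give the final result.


P/W = power / mass
= 385 / 70.0
= 5.5 W/kg

5.5 W/kg


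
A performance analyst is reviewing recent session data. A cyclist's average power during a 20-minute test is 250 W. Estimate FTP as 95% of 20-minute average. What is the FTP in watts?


FTP = 20-min power * 0.95
= 250 * 0.95
= 237.5 W

237.5 W


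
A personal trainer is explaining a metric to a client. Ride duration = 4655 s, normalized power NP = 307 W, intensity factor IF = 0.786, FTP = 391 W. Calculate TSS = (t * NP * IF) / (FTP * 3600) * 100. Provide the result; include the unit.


Numerator = 4655 * 307 * 0.786 = 1123260.81
Denominator = 391 * 3600 = 1407600
TSS = 1123260.81 / 1407600 * 100
= 79.8

79.8 TSS
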